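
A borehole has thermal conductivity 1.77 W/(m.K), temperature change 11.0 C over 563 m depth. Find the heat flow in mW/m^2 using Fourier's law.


q = k * dT / dz * 1000
= 1.77 * 11.0 / 563 * 1000
= 0.034583 * 1000
= 34.5826 mW/m^2

34.5826


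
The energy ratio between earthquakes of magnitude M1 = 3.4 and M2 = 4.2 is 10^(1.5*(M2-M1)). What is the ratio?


M2 - M1 = 4.2 - 3.4 = 0.8
1.5 * 0.8 = 1.2
ratio = 10^1.2 = 15.85

15.85


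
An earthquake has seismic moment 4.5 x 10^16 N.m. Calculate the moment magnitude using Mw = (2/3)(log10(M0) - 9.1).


log10(M0) = log10(4.5 x 10^16) = 16.6532
Mw = 2/3 * (16.6532 - 9.1)
= 2/3 * 7.5532
= 5.04

5.04


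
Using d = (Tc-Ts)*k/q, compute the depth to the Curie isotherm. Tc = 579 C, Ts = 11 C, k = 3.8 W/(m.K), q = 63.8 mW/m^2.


T_Curie - T_surf = 579 - 11 = 568 C
Convert q to W/m^2: 63.8 mW/m^2 = 0.0638 W/m^2
d = 568 * 3.8 / 0.0638 = 33830.72 m

33830.72


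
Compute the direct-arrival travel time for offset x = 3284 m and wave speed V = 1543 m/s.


t = x / V
= 3284 / 1543
= 2.1283 s

2.1283


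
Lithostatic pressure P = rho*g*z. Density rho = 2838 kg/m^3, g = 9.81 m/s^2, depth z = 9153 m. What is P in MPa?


P = rho * g * z / 1e6
= 2838 * 9.81 * 9153 / 1e6
= 254826659.34 / 1e6
= 254.8267 MPa

254.8267


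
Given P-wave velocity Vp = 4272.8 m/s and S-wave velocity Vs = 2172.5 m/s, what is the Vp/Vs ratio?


Vp/Vs = 4272.8 / 2172.5
= 1.9668

1.9668


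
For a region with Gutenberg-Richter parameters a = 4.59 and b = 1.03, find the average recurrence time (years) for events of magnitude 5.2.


log10(N) = 4.59 - 1.03*5.2 = -0.766
N = 10^-0.766 = 0.171396
T = 1/N = 1/0.171396 = 5.8345 years

5.8345


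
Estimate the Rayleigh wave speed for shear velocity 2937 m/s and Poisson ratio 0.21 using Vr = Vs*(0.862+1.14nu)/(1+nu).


Numerator factor = 0.862 + 1.14*0.21 = 1.1014
Denominator = 1 + 0.21 = 1.21
Vr = 2937 * 1.1014 / 1.21 = 2673.4 m/s

2673.4


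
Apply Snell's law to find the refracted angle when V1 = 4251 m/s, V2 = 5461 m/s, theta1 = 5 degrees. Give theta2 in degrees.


sin(theta1) = sin(5 deg) = 0.087156
sin(theta2) = V2/V1 * sin(theta1) = 5461/4251 * 0.087156 = 0.111964
theta2 = arcsin(0.111964) = 6.4285 degrees

6.4285


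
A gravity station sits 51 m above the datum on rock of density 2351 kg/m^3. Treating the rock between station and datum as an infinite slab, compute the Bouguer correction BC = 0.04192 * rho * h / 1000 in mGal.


BC = 0.04192 * rho * h / 1000
= 0.04192 * 2351 * 51 / 1000
= 5.0262 mGal

5.0262


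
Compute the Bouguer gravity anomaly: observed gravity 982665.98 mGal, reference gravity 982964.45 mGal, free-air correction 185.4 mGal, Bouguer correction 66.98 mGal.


BA = g_obs - g_ref + FAC - BC
= 982665.98 - 982964.45 + 185.4 - 66.98
= -180.05 mGal

-180.05


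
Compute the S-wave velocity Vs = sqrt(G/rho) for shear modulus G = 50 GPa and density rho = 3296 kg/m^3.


Convert G to Pa: G = 50e9 Pa
Compute G/rho = 50e9 / 3296 = 15169902.9126
Vs = sqrt(15169902.9126) = 3894.86 m/s

3894.86


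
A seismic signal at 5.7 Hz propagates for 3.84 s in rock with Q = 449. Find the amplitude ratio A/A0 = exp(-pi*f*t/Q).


pi*f*t/Q = pi*5.7*3.84/449 = 0.153147
A/A0 = exp(-0.153147) = 0.858003

0.858003


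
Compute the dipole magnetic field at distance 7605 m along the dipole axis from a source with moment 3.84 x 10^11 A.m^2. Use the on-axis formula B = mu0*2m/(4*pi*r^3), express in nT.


m = 3.84 x 10^11 = 384000000000 A.m^2
2m = 768000000000 A.m^2
r^3 = 7605^3 = 439842970125
B = (4pi*10^-7) * 768000000000 / (4*pi * 439842970125) * 1e9
= 965097.263183 / 5527229774711.26 * 1e9
= 174.6078 nT

174.6078


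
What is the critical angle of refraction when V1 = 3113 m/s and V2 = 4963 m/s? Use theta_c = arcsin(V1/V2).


V1/V2 = 3113/4963 = 0.627242
theta_c = arcsin(0.627242) = 38.8469 degrees

38.8469


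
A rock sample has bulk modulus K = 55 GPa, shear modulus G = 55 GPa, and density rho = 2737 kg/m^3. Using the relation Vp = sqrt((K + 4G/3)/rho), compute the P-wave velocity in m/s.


First compute the effective modulus:
K + 4G/3 = 55e9 + 4*55e9/3 = 128333333333.33 Pa
Then divide by density:
128333333333.33 / 2737 = 46888320.5456 Pa/(kg/m^3)
Take the square root:
Vp = sqrt(46888320.5456) = 6847.5 m/s

6847.5


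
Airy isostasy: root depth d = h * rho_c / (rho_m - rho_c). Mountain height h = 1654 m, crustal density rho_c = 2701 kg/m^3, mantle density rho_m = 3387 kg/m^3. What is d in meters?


rho_m - rho_c = 3387 - 2701 = 686
d = 1654 * 2701 / 686
= 4467454 / 686
= 6512.32 m

6512.32


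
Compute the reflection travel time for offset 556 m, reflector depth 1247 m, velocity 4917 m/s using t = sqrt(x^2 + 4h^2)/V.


x^2 + 4h^2 = 556^2 + 4*1247^2 = 309136 + 6220036 = 6529172
sqrt(6529172) = 2555.2245
t = 2555.2245 / 4917 = 0.5197 s

0.5197


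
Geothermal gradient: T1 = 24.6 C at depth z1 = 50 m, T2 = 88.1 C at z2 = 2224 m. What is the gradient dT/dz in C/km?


dT = 88.1 - 24.6 = 63.5 C
dz = 2224 - 50 = 2174 m
gradient = dT/dz * 1000 = 63.5/2174 * 1000 = 29.2088 C/km

29.2088


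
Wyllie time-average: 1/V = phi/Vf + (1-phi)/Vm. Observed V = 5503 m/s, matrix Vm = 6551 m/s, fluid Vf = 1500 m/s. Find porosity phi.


1/V - 1/Vm = 1/5503 - 1/6551 = 2.907e-05
1/Vf - 1/Vm = 1/1500 - 1/6551 = 0.00051402
phi = 2.907e-05 / 0.00051402 = 0.0566

0.0566


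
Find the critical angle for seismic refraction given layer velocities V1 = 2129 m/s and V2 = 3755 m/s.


V1/V2 = 2129/3755 = 0.566977
theta_c = arcsin(0.566977) = 34.5397 degrees

34.5397


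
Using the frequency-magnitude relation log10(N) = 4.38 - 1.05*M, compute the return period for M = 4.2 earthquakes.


log10(N) = 4.38 - 1.05*4.2 = -0.03
N = 10^-0.03 = 0.933254
T = 1/N = 1/0.933254 = 1.0715 years

1.0715


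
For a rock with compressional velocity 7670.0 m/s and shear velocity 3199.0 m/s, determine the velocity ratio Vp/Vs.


Vp/Vs = 7670.0 / 3199.0
= 2.3976

2.3976


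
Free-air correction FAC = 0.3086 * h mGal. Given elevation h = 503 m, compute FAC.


FAC = 0.3086 * h
= 0.3086 * 503
= 155.2258 mGal

155.2258


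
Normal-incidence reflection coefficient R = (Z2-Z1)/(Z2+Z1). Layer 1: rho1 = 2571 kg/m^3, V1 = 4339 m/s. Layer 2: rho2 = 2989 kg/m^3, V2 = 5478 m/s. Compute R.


Z1 = 2571 * 4339 = 11155569
Z2 = 2989 * 5478 = 16373742
R = (16373742 - 11155569) / (16373742 + 11155569) = 5218173 / 27529311 = 0.1895

0.1895


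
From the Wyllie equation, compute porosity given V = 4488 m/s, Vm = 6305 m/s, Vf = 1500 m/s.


1/V - 1/Vm = 1/4488 - 1/6305 = 6.421e-05
1/Vf - 1/Vm = 1/1500 - 1/6305 = 0.00050806
phi = 6.421e-05 / 0.00050806 = 0.1264

0.1264


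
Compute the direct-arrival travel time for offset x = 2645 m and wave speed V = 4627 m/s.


t = x / V
= 2645 / 4627
= 0.5716 s

0.5716


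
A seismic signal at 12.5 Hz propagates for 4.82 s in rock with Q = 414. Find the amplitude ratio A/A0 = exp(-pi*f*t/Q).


pi*f*t/Q = pi*12.5*4.82/414 = 0.4572
A/A0 = exp(-0.4572) = 0.633053

0.633053


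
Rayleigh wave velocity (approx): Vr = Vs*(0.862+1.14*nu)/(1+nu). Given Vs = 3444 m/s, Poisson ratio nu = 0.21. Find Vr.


Numerator factor = 0.862 + 1.14*0.21 = 1.1014
Denominator = 1 + 0.21 = 1.21
Vr = 3444 * 1.1014 / 1.21 = 3134.89 m/s

3134.89


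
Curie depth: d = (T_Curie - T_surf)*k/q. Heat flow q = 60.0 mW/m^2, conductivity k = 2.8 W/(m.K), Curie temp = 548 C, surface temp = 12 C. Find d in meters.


T_Curie - T_surf = 548 - 12 = 536 C
Convert q to W/m^2: 60.0 mW/m^2 = 0.06 W/m^2
d = 536 * 2.8 / 0.06 = 25013.33 m

25013.33


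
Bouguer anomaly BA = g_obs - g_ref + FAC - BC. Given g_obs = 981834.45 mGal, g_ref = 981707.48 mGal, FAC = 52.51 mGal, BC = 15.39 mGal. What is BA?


BA = g_obs - g_ref + FAC - BC
= 981834.45 - 981707.48 + 52.51 - 15.39
= 164.09 mGal

164.09


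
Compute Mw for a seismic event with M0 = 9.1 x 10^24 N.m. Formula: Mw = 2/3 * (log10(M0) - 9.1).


log10(M0) = log10(9.1 x 10^24) = 24.959
Mw = 2/3 * (24.959 - 9.1)
= 2/3 * 15.859
= 10.57

10.57


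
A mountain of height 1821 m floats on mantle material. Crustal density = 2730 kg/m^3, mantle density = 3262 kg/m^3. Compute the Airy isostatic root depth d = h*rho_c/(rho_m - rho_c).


rho_m - rho_c = 3262 - 2730 = 532
d = 1821 * 2730 / 532
= 4971330 / 532
= 9344.61 m

9344.61


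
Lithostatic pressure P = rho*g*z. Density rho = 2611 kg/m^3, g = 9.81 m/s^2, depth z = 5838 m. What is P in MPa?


P = rho * g * z / 1e6
= 2611 * 9.81 * 5838 / 1e6
= 149534006.58 / 1e6
= 149.534 MPa

149.534


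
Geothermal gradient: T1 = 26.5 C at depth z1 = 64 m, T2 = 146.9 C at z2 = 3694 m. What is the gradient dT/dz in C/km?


dT = 146.9 - 26.5 = 120.4 C
dz = 3694 - 64 = 3630 m
gradient = dT/dz * 1000 = 120.4/3630 * 1000 = 33.168 C/km

33.168


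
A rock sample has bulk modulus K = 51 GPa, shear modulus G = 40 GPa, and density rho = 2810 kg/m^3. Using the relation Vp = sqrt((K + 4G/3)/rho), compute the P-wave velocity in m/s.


First compute the effective modulus:
K + 4G/3 = 51e9 + 4*40e9/3 = 104333333333.33 Pa
Then divide by density:
104333333333.33 / 2810 = 37129300.1186 Pa/(kg/m^3)
Take the square root:
Vp = sqrt(37129300.1186) = 6093.38 m/s

6093.38


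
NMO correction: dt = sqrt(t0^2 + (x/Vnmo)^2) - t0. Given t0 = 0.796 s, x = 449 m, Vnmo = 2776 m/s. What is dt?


x/Vnmo = 449/2776 = 0.161744
(x/Vnmo)^2 = 0.026161
t0^2 = 0.633616
sqrt(0.633616 + 0.026161) = 0.812267
dt = 0.812267 - 0.796 = 0.016267

0.016267


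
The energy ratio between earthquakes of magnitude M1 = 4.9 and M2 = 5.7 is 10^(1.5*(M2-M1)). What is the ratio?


M2 - M1 = 5.7 - 4.9 = 0.8
1.5 * 0.8 = 1.2
ratio = 10^1.2 = 15.85

15.85


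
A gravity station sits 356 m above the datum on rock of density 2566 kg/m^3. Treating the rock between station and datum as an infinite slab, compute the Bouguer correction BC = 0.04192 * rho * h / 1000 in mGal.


BC = 0.04192 * rho * h / 1000
= 0.04192 * 2566 * 356 / 1000
= 38.2938 mGal

38.2938


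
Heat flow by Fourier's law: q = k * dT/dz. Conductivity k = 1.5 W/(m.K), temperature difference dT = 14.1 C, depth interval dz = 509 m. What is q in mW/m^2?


q = k * dT / dz * 1000
= 1.5 * 14.1 / 509 * 1000
= 0.041552 * 1000
= 41.5521 mW/m^2

41.5521


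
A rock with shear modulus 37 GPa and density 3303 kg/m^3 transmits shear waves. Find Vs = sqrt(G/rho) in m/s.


Convert G to Pa: G = 37e9 Pa
Compute G/rho = 37e9 / 3303 = 11201937.6325
Vs = sqrt(11201937.6325) = 3346.93 m/s

3346.93


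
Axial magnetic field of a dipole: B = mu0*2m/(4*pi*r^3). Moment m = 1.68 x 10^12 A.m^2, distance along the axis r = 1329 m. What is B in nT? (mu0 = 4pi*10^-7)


m = 1.68 x 10^12 = 1680000000000 A.m^2
2m = 3360000000000 A.m^2
r^3 = 1329^3 = 2347334289
B = (4pi*10^-7) * 3360000000000 / (4*pi * 2347334289) * 1e9
= 4222300.526425 / 29497472631.37 * 1e9
= 143141.0948 nT

143141.0948


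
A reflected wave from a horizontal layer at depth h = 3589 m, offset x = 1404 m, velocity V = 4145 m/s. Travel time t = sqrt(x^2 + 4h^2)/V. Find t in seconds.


x^2 + 4h^2 = 1404^2 + 4*3589^2 = 1971216 + 51523684 = 53494900
sqrt(53494900) = 7314.0208
t = 7314.0208 / 4145 = 1.7645 s

1.7645


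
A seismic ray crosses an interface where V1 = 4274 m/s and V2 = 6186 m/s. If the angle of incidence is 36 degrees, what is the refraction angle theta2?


sin(theta1) = sin(36 deg) = 0.587785
sin(theta2) = V2/V1 * sin(theta1) = 6186/4274 * 0.587785 = 0.850735
theta2 = arcsin(0.850735) = 58.2917 degrees

58.2917


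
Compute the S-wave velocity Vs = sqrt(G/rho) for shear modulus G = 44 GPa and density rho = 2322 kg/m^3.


Convert G to Pa: G = 44e9 Pa
Compute G/rho = 44e9 / 2322 = 18949181.7399
Vs = sqrt(18949181.7399) = 4353.07 m/s

4353.07


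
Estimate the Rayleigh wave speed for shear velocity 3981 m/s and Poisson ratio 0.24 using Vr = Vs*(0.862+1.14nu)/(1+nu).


Numerator factor = 0.862 + 1.14*0.24 = 1.1356
Denominator = 1 + 0.24 = 1.24
Vr = 3981 * 1.1356 / 1.24 = 3645.83 m/s

3645.83


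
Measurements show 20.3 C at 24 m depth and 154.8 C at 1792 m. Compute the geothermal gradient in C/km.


dT = 154.8 - 20.3 = 134.5 C
dz = 1792 - 24 = 1768 m
gradient = dT/dz * 1000 = 134.5/1768 * 1000 = 76.0747 C/km

76.0747


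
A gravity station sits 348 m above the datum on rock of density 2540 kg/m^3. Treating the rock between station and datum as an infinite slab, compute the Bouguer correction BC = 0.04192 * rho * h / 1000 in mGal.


BC = 0.04192 * rho * h / 1000
= 0.04192 * 2540 * 348 / 1000
= 37.0539 mGal

37.0539


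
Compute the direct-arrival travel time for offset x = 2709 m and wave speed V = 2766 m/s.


t = x / V
= 2709 / 2766
= 0.9794 s

0.9794


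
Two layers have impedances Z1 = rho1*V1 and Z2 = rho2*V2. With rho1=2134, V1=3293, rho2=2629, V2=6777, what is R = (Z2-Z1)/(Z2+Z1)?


Z1 = 2134 * 3293 = 7027262
Z2 = 2629 * 6777 = 17816733
R = (17816733 - 7027262) / (17816733 + 7027262) = 10789471 / 24843995 = 0.4343

0.4343


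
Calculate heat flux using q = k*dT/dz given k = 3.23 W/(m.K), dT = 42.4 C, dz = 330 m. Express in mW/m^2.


q = k * dT / dz * 1000
= 3.23 * 42.4 / 330 * 1000
= 0.415006 * 1000
= 415.0061 mW/m^2

415.0061


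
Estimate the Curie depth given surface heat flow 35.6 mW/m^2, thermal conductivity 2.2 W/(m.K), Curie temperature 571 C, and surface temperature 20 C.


T_Curie - T_surf = 571 - 20 = 551 C
Convert q to W/m^2: 35.6 mW/m^2 = 0.0356 W/m^2
d = 551 * 2.2 / 0.0356 = 34050.56 m

34050.56


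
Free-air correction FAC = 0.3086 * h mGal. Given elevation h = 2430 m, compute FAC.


FAC = 0.3086 * h
= 0.3086 * 2430
= 749.898 mGal

749.898


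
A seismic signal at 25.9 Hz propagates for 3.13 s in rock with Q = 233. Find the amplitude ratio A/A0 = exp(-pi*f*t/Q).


pi*f*t/Q = pi*25.9*3.13/233 = 1.093045
A/A0 = exp(-1.093045) = 0.335194

0.335194


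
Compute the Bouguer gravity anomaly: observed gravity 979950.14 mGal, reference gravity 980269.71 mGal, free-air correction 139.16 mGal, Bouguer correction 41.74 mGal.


BA = g_obs - g_ref + FAC - BC
= 979950.14 - 980269.71 + 139.16 - 41.74
= -222.15 mGal

-222.15


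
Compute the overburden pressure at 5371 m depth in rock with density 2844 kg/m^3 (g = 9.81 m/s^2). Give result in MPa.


P = rho * g * z / 1e6
= 2844 * 9.81 * 5371 / 1e6
= 149848966.44 / 1e6
= 149.849 MPa

149.849


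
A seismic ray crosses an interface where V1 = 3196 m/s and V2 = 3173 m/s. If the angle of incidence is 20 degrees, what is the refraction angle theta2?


sin(theta1) = sin(20 deg) = 0.34202
sin(theta2) = V2/V1 * sin(theta1) = 3173/3196 * 0.34202 = 0.339559
theta2 = arcsin(0.339559) = 19.85 degrees

19.85


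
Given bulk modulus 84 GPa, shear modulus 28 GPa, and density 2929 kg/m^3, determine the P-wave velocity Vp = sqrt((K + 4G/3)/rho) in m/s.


First compute the effective modulus:
K + 4G/3 = 84e9 + 4*28e9/3 = 121333333333.33 Pa
Then divide by density:
121333333333.33 / 2929 = 41424832.1384 Pa/(kg/m^3)
Take the square root:
Vp = sqrt(41424832.1384) = 6436.21 m/s

6436.21


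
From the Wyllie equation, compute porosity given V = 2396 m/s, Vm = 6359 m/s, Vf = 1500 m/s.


1/V - 1/Vm = 1/2396 - 1/6359 = 0.0002601
1/Vf - 1/Vm = 1/1500 - 1/6359 = 0.00050941
phi = 0.0002601 / 0.00050941 = 0.5106

0.5106


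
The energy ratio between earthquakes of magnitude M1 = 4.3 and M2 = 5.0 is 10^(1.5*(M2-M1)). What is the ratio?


M2 - M1 = 5.0 - 4.3 = 0.7
1.5 * 0.7 = 1.05
ratio = 10^1.05 = 11.22

11.22


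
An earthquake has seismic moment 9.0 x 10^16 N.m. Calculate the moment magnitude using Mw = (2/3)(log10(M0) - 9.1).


log10(M0) = log10(9.0 x 10^16) = 16.9542
Mw = 2/3 * (16.9542 - 9.1)
= 2/3 * 7.8542
= 5.24

5.24


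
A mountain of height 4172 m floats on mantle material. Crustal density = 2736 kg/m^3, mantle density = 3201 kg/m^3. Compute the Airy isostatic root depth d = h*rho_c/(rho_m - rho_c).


rho_m - rho_c = 3201 - 2736 = 465
d = 4172 * 2736 / 465
= 11414592 / 465
= 24547.51 m

24547.51


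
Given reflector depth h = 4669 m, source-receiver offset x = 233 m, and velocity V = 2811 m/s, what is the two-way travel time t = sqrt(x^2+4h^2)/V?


x^2 + 4h^2 = 233^2 + 4*4669^2 = 54289 + 87198244 = 87252533
sqrt(87252533) = 9340.9064
t = 9340.9064 / 2811 = 3.323 s

3.323


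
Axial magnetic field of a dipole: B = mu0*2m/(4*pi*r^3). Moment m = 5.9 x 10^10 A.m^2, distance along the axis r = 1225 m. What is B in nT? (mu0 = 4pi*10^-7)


m = 5.9 x 10^10 = 59000000000 A.m^2
2m = 118000000000 A.m^2
r^3 = 1225^3 = 1838265625
B = (4pi*10^-7) * 118000000000 / (4*pi * 1838265625) * 1e9
= 148283.173249 / 23100327131.39 * 1e9
= 6419.0941 nT

6419.0941


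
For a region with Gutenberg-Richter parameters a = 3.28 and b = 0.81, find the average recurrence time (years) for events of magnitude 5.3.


log10(N) = 3.28 - 0.81*5.3 = -1.013
N = 10^-1.013 = 0.097051
T = 1/N = 1/0.097051 = 10.3039 years

10.3039


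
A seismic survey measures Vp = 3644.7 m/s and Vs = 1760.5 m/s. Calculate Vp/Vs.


Vp/Vs = 3644.7 / 1760.5
= 2.0703

2.0703


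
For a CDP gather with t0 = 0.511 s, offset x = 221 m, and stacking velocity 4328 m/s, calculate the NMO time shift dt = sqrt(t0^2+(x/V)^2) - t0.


x/Vnmo = 221/4328 = 0.051063
(x/Vnmo)^2 = 0.002607
t0^2 = 0.261121
sqrt(0.261121 + 0.002607) = 0.513545
dt = 0.513545 - 0.511 = 0.002545

0.002545


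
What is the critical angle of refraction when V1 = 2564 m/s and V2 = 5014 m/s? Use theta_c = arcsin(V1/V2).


V1/V2 = 2564/5014 = 0.511368
theta_c = arcsin(0.511368) = 30.755 degrees

30.755


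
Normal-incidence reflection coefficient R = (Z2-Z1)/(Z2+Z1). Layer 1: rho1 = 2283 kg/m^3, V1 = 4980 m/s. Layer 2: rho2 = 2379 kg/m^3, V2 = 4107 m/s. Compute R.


Z1 = 2283 * 4980 = 11369340
Z2 = 2379 * 4107 = 9770553
R = (9770553 - 11369340) / (9770553 + 11369340) = -1598787 / 21139893 = -0.0756

-0.0756


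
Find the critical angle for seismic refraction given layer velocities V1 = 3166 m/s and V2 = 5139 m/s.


V1/V2 = 3166/5139 = 0.616073
theta_c = arcsin(0.616073) = 38.0299 degrees

38.0299


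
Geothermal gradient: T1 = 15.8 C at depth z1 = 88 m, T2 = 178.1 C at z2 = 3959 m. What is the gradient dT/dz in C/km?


dT = 178.1 - 15.8 = 162.3 C
dz = 3959 - 88 = 3871 m
gradient = dT/dz * 1000 = 162.3/3871 * 1000 = 41.9272 C/km

41.9272


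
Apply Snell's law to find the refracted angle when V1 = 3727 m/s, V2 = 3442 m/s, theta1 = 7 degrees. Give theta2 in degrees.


sin(theta1) = sin(7 deg) = 0.121869
sin(theta2) = V2/V1 * sin(theta1) = 3442/3727 * 0.121869 = 0.11255
theta2 = arcsin(0.11255) = 6.4623 degrees

6.4623


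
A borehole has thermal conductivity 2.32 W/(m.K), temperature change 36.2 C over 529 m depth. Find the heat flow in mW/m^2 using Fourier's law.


q = k * dT / dz * 1000
= 2.32 * 36.2 / 529 * 1000
= 0.15876 * 1000
= 158.7599 mW/m^2

158.7599


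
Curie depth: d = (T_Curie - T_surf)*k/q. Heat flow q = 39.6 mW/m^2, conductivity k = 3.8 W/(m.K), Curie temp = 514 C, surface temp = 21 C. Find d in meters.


T_Curie - T_surf = 514 - 21 = 493 C
Convert q to W/m^2: 39.6 mW/m^2 = 0.0396 W/m^2
d = 493 * 3.8 / 0.0396 = 47308.08 m

47308.08


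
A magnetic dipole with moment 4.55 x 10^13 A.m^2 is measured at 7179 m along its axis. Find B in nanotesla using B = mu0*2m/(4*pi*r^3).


m = 4.55 x 10^13 = 45500000000000 A.m^2
2m = 91000000000000 A.m^2
r^3 = 7179^3 = 369991596339
B = (4pi*10^-7) * 91000000000000 / (4*pi * 369991596339) * 1e9
= 114353972.590668 / 4649451523794.25 * 1e9
= 24595.1532 nT

24595.1532


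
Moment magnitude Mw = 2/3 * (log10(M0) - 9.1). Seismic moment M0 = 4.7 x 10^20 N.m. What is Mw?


log10(M0) = log10(4.7 x 10^20) = 20.6721
Mw = 2/3 * (20.6721 - 9.1)
= 2/3 * 11.5721
= 7.71

7.71


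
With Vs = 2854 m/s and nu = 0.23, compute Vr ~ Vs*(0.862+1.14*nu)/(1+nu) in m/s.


Numerator factor = 0.862 + 1.14*0.23 = 1.1242
Denominator = 1 + 0.23 = 1.23
Vr = 2854 * 1.1242 / 1.23 = 2608.51 m/s

2608.51


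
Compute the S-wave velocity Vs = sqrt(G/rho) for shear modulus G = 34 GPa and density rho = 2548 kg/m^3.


Convert G to Pa: G = 34e9 Pa
Compute G/rho = 34e9 / 2548 = 13343799.0581
Vs = sqrt(13343799.0581) = 3652.92 m/s

3652.92


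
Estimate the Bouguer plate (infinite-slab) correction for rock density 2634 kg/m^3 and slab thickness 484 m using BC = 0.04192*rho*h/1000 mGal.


BC = 0.04192 * rho * h / 1000
= 0.04192 * 2634 * 484 / 1000
= 53.442 mGal

53.442


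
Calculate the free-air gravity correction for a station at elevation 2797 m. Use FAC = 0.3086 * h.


FAC = 0.3086 * h
= 0.3086 * 2797
= 863.1542 mGal

863.1542


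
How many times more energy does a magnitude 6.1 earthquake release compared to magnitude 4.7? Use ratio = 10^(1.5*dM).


M2 - M1 = 6.1 - 4.7 = 1.4
1.5 * 1.4 = 2.1
ratio = 10^2.1 = 125.89

125.89


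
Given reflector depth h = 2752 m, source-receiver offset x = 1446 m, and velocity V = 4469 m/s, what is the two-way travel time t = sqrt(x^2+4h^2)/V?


x^2 + 4h^2 = 1446^2 + 4*2752^2 = 2090916 + 30294016 = 32384932
sqrt(32384932) = 5690.776
t = 5690.776 / 4469 = 1.2734 s

1.2734


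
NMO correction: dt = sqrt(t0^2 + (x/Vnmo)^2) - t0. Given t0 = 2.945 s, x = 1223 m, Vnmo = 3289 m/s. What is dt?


x/Vnmo = 1223/3289 = 0.371846
(x/Vnmo)^2 = 0.138269
t0^2 = 8.673025
sqrt(8.673025 + 0.138269) = 2.968382
dt = 2.968382 - 2.945 = 0.023382

0.023382


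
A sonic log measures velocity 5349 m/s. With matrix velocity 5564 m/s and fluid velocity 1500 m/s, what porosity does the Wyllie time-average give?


1/V - 1/Vm = 1/5349 - 1/5564 = 7.22e-06
1/Vf - 1/Vm = 1/1500 - 1/5564 = 0.00048694
phi = 7.22e-06 / 0.00048694 = 0.0148

0.0148


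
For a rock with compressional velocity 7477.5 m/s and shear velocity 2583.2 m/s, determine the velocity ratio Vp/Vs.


Vp/Vs = 7477.5 / 2583.2
= 2.8947

2.8947


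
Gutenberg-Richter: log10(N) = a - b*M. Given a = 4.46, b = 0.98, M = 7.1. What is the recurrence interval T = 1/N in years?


log10(N) = 4.46 - 0.98*7.1 = -2.498
N = 10^-2.498 = 0.003177
T = 1/N = 1/0.003177 = 314.7748 years

314.7748


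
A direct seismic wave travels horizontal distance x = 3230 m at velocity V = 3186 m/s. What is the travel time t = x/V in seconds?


t = x / V
= 3230 / 3186
= 1.0138 s

1.0138


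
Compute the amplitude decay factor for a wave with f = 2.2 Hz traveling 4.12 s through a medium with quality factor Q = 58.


pi*f*t/Q = pi*2.2*4.12/58 = 0.490955
A/A0 = exp(-0.490955) = 0.612042

0.612042


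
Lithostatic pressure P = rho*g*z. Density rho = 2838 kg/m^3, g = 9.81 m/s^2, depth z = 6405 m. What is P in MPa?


P = rho * g * z / 1e6
= 2838 * 9.81 * 6405 / 1e6
= 178320195.9 / 1e6
= 178.3202 MPa

178.3202


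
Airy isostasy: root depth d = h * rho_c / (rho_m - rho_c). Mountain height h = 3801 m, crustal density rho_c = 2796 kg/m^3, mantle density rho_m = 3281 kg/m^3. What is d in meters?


rho_m - rho_c = 3281 - 2796 = 485
d = 3801 * 2796 / 485
= 10627596 / 485
= 21912.57 m

21912.57


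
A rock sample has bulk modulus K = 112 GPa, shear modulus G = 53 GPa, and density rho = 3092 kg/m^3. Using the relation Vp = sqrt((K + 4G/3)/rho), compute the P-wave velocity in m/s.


First compute the effective modulus:
K + 4G/3 = 112e9 + 4*53e9/3 = 182666666666.67 Pa
Then divide by density:
182666666666.67 / 3092 = 59077188.4433 Pa/(kg/m^3)
Take the square root:
Vp = sqrt(59077188.4433) = 7686.17 m/s

7686.17


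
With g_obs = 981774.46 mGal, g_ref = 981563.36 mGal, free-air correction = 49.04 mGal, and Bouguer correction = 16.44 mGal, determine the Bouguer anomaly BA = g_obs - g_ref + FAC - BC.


BA = g_obs - g_ref + FAC - BC
= 981774.46 - 981563.36 + 49.04 - 16.44
= 243.7 mGal

243.7


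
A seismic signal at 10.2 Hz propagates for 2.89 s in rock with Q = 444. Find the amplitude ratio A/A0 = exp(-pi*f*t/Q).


pi*f*t/Q = pi*10.2*2.89/444 = 0.208576
A/A0 = exp(-0.208576) = 0.811739

0.811739


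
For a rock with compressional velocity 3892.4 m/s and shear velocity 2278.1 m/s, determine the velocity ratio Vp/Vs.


Vp/Vs = 3892.4 / 2278.1
= 1.7086

1.7086


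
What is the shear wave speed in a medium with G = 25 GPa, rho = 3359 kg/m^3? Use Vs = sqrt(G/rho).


Convert G to Pa: G = 25e9 Pa
Compute G/rho = 25e9 / 3359 = 7442691.2772
Vs = sqrt(7442691.2772) = 2728.13 m/s

2728.13


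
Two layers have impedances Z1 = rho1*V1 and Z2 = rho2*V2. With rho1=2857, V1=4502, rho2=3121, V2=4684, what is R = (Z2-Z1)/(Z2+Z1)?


Z1 = 2857 * 4502 = 12862214
Z2 = 3121 * 4684 = 14618764
R = (14618764 - 12862214) / (14618764 + 12862214) = 1756550 / 27480978 = 0.0639

0.0639


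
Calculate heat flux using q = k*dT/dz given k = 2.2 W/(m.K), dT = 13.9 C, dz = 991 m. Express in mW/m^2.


q = k * dT / dz * 1000
= 2.2 * 13.9 / 991 * 1000
= 0.030858 * 1000
= 30.8577 mW/m^2

30.8577


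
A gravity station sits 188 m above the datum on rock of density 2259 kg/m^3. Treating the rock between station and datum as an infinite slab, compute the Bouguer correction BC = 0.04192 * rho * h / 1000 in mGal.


BC = 0.04192 * rho * h / 1000
= 0.04192 * 2259 * 188 / 1000
= 17.8031 mGal

17.8031


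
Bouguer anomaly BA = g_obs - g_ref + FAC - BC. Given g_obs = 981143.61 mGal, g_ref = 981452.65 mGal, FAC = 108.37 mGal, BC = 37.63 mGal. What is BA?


BA = g_obs - g_ref + FAC - BC
= 981143.61 - 981452.65 + 108.37 - 37.63
= -238.3 mGal

-238.3


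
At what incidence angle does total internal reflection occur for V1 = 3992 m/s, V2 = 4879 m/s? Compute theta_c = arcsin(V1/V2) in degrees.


V1/V2 = 3992/4879 = 0.8182
theta_c = arcsin(0.8182) = 54.9051 degrees

54.9051


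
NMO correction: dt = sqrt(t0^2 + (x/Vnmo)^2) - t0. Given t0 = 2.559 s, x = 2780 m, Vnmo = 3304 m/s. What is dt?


x/Vnmo = 2780/3304 = 0.841404
(x/Vnmo)^2 = 0.707961
t0^2 = 6.548481
sqrt(6.548481 + 0.707961) = 2.693778
dt = 2.693778 - 2.559 = 0.134778

0.134778


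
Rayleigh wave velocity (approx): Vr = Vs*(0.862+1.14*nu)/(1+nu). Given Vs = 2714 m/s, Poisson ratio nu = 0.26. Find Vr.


Numerator factor = 0.862 + 1.14*0.26 = 1.1584
Denominator = 1 + 0.26 = 1.26
Vr = 2714 * 1.1584 / 1.26 = 2495.16 m/s

2495.16


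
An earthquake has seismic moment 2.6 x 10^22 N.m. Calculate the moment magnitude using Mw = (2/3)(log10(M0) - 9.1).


log10(M0) = log10(2.6 x 10^22) = 22.415
Mw = 2/3 * (22.415 - 9.1)
= 2/3 * 13.315
= 8.88

8.88


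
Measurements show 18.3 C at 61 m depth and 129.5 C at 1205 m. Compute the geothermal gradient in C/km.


dT = 129.5 - 18.3 = 111.2 C
dz = 1205 - 61 = 1144 m
gradient = dT/dz * 1000 = 111.2/1144 * 1000 = 97.2028 C/km

97.2028


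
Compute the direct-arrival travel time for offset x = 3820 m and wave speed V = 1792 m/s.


t = x / V
= 3820 / 1792
= 2.1317 s

2.1317


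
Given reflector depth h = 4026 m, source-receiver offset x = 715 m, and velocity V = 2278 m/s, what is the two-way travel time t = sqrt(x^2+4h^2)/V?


x^2 + 4h^2 = 715^2 + 4*4026^2 = 511225 + 64834704 = 65345929
sqrt(65345929) = 8083.6829
t = 8083.6829 / 2278 = 3.5486 s

3.5486


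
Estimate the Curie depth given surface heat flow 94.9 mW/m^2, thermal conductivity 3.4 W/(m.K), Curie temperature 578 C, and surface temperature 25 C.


T_Curie - T_surf = 578 - 25 = 553 C
Convert q to W/m^2: 94.9 mW/m^2 = 0.0949 W/m^2
d = 553 * 3.4 / 0.0949 = 19812.43 m

19812.43


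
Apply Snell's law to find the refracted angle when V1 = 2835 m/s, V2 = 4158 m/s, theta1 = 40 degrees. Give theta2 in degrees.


sin(theta1) = sin(40 deg) = 0.642788
sin(theta2) = V2/V1 * sin(theta1) = 4158/2835 * 0.642788 = 0.942755
theta2 = arcsin(0.942755) = 70.5195 degrees

70.5195


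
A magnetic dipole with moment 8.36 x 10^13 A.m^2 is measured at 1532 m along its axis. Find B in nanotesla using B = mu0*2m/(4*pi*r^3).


m = 8.36 x 10^13 = 83600000000000 A.m^2
2m = 167200000000000 A.m^2
r^3 = 1532^3 = 3595640768
B = (4pi*10^-7) * 167200000000000 / (4*pi * 3595640768) * 1e9
= 210109716.672085 / 45184154486.79 * 1e9
= 4650075.2102 nT

4650075.2102


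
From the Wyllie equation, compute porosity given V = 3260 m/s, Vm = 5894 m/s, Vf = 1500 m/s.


1/V - 1/Vm = 1/3260 - 1/5894 = 0.00013708
1/Vf - 1/Vm = 1/1500 - 1/5894 = 0.000497
phi = 0.00013708 / 0.000497 = 0.2758

0.2758


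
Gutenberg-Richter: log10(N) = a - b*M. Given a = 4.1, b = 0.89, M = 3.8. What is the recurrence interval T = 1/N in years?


log10(N) = 4.1 - 0.89*3.8 = 0.718
N = 10^0.718 = 5.223962
T = 1/N = 1/5.223962 = 0.1914 years

0.1914


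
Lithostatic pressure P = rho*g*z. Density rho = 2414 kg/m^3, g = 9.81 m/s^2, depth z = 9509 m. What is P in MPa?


P = rho * g * z / 1e6
= 2414 * 9.81 * 9509 / 1e6
= 225185862.06 / 1e6
= 225.1859 MPa

225.1859


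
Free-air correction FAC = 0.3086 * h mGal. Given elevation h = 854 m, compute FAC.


FAC = 0.3086 * h
= 0.3086 * 854
= 263.5444 mGal

263.5444


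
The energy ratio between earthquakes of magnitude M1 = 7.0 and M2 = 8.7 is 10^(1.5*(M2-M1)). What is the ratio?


M2 - M1 = 8.7 - 7.0 = 1.7
1.5 * 1.7 = 2.55
ratio = 10^2.55 = 354.81

354.81


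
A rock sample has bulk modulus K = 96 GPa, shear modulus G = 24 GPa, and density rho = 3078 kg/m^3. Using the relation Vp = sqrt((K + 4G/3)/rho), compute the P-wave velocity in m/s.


First compute the effective modulus:
K + 4G/3 = 96e9 + 4*24e9/3 = 128000000000.0 Pa
Then divide by density:
128000000000.0 / 3078 = 41585445.0942 Pa/(kg/m^3)
Take the square root:
Vp = sqrt(41585445.0942) = 6448.68 m/s

6448.68


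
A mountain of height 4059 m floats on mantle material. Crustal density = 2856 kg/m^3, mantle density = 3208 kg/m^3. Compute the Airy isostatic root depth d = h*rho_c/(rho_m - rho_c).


rho_m - rho_c = 3208 - 2856 = 352
d = 4059 * 2856 / 352
= 11592504 / 352
= 32933.25 m

32933.25


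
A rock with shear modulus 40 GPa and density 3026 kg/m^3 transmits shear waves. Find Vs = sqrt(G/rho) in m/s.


Convert G to Pa: G = 40e9 Pa
Compute G/rho = 40e9 / 3026 = 13218770.6543
Vs = sqrt(13218770.6543) = 3635.76 m/s

3635.76


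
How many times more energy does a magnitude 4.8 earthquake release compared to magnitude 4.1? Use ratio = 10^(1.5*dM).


M2 - M1 = 4.8 - 4.1 = 0.7
1.5 * 0.7 = 1.05
ratio = 10^1.05 = 11.22

11.22


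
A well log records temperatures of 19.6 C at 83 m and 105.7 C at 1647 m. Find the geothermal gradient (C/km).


dT = 105.7 - 19.6 = 86.1 C
dz = 1647 - 83 = 1564 m
gradient = dT/dz * 1000 = 86.1/1564 * 1000 = 55.0512 C/km

55.0512


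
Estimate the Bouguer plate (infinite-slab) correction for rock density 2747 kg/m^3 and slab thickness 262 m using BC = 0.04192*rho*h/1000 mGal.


BC = 0.04192 * rho * h / 1000
= 0.04192 * 2747 * 262 / 1000
= 30.1704 mGal

30.1704


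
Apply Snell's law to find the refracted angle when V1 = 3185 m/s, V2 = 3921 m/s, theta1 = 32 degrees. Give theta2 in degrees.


sin(theta1) = sin(32 deg) = 0.529919
sin(theta2) = V2/V1 * sin(theta1) = 3921/3185 * 0.529919 = 0.652375
theta2 = arcsin(0.652375) = 40.7209 degrees

40.7209


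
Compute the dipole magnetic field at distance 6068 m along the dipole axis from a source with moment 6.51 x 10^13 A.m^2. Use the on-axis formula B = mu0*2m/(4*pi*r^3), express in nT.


m = 6.51 x 10^13 = 65100000000000 A.m^2
2m = 130200000000000 A.m^2
r^3 = 6068^3 = 223427546432
B = (4pi*10^-7) * 130200000000000 / (4*pi * 223427546432) * 1e9
= 163614145.398956 / 2807673353921.45 * 1e9
= 58273.9246 nT

58273.9246


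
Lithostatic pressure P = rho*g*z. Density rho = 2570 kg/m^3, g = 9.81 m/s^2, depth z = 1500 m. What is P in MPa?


P = rho * g * z / 1e6
= 2570 * 9.81 * 1500 / 1e6
= 37817550.0 / 1e6
= 37.8175 MPa

37.8175


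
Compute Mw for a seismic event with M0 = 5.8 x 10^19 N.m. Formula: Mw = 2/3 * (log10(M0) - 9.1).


log10(M0) = log10(5.8 x 10^19) = 19.7634
Mw = 2/3 * (19.7634 - 9.1)
= 2/3 * 10.6634
= 7.11

7.11


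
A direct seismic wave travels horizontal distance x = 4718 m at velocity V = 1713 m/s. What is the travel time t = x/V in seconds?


t = x / V
= 4718 / 1713
= 2.7542 s

2.7542


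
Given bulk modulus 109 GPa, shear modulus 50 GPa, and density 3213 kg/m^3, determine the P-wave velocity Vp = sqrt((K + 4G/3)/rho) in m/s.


First compute the effective modulus:
K + 4G/3 = 109e9 + 4*50e9/3 = 175666666666.67 Pa
Then divide by density:
175666666666.67 / 3213 = 54673721.3404 Pa/(kg/m^3)
Take the square root:
Vp = sqrt(54673721.3404) = 7394.17 m/s

7394.17


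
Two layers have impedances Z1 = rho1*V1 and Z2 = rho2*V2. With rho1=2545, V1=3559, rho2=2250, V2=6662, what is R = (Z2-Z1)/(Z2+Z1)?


Z1 = 2545 * 3559 = 9057655
Z2 = 2250 * 6662 = 14989500
R = (14989500 - 9057655) / (14989500 + 9057655) = 5931845 / 24047155 = 0.2467

0.2467


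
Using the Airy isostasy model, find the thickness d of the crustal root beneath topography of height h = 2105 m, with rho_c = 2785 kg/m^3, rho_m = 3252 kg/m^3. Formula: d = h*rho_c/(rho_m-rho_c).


rho_m - rho_c = 3252 - 2785 = 467
d = 2105 * 2785 / 467
= 5862425 / 467
= 12553.37 m

12553.37


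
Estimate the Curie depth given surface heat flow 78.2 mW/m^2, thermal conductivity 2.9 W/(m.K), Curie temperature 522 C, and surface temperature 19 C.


T_Curie - T_surf = 522 - 19 = 503 C
Convert q to W/m^2: 78.2 mW/m^2 = 0.0782 W/m^2
d = 503 * 2.9 / 0.0782 = 18653.45 m

18653.45


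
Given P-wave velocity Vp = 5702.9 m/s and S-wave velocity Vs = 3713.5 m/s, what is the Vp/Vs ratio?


Vp/Vs = 5702.9 / 3713.5
= 1.5357

1.5357


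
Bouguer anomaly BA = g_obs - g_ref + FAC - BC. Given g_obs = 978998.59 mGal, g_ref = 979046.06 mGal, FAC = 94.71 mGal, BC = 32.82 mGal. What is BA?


BA = g_obs - g_ref + FAC - BC
= 978998.59 - 979046.06 + 94.71 - 32.82
= 14.42 mGal

14.42


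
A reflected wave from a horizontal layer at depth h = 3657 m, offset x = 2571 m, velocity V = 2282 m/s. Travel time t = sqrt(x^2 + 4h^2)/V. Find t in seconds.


x^2 + 4h^2 = 2571^2 + 4*3657^2 = 6610041 + 53494596 = 60104637
sqrt(60104637) = 7752.718
t = 7752.718 / 2282 = 3.3973 s

3.3973


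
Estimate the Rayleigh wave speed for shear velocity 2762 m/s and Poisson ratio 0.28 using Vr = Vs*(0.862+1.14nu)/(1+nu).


Numerator factor = 0.862 + 1.14*0.28 = 1.1812
Denominator = 1 + 0.28 = 1.28
Vr = 2762 * 1.1812 / 1.28 = 2548.81 m/s

2548.81


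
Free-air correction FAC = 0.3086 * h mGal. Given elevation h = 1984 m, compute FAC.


FAC = 0.3086 * h
= 0.3086 * 1984
= 612.2624 mGal

612.2624


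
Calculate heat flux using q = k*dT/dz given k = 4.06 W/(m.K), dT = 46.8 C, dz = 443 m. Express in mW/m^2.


q = k * dT / dz * 1000
= 4.06 * 46.8 / 443 * 1000
= 0.428912 * 1000
= 428.912 mW/m^2

428.912


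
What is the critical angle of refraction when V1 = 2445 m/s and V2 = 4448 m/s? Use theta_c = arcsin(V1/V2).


V1/V2 = 2445/4448 = 0.549685
theta_c = arcsin(0.549685) = 33.3454 degrees

33.3454


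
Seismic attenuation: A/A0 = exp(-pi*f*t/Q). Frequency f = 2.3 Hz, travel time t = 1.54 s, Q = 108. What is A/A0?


pi*f*t/Q = pi*2.3*1.54/108 = 0.103033
A/A0 = exp(-0.103033) = 0.902098

0.902098


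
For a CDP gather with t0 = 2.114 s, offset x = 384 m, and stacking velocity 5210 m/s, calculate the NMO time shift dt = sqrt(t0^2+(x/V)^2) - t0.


x/Vnmo = 384/5210 = 0.073704
(x/Vnmo)^2 = 0.005432
t0^2 = 4.468996
sqrt(4.468996 + 0.005432) = 2.115284
dt = 2.115284 - 2.114 = 0.001284

0.001284


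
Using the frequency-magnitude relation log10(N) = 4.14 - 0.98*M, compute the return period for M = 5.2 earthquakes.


log10(N) = 4.14 - 0.98*5.2 = -0.956
N = 10^-0.956 = 0.110662
T = 1/N = 1/0.110662 = 9.0365 years

9.0365


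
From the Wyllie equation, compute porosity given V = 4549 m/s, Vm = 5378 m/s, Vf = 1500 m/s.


1/V - 1/Vm = 1/4549 - 1/5378 = 3.389e-05
1/Vf - 1/Vm = 1/1500 - 1/5378 = 0.00048072
phi = 3.389e-05 / 0.00048072 = 0.0705

0.0705


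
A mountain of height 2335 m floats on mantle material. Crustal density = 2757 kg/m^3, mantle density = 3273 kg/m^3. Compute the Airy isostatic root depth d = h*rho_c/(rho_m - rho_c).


rho_m - rho_c = 3273 - 2757 = 516
d = 2335 * 2757 / 516
= 6437595 / 516
= 12475.96 m

12475.96


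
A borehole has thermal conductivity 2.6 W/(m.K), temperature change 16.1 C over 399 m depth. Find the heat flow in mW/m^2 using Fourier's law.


q = k * dT / dz * 1000
= 2.6 * 16.1 / 399 * 1000
= 0.104912 * 1000
= 104.9123 mW/m^2

104.9123


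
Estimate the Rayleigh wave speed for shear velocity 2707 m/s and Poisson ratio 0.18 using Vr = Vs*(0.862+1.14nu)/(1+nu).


Numerator factor = 0.862 + 1.14*0.18 = 1.0672
Denominator = 1 + 0.18 = 1.18
Vr = 2707 * 1.0672 / 1.18 = 2448.23 m/s

2448.23


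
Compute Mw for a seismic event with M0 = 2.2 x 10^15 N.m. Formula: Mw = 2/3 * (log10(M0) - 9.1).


log10(M0) = log10(2.2 x 10^15) = 15.3424
Mw = 2/3 * (15.3424 - 9.1)
= 2/3 * 6.2424
= 4.16

4.16


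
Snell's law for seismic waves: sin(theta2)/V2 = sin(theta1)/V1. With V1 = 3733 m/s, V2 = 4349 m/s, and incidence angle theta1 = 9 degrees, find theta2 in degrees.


sin(theta1) = sin(9 deg) = 0.156434
sin(theta2) = V2/V1 * sin(theta1) = 4349/3733 * 0.156434 = 0.182248
theta2 = arcsin(0.182248) = 10.5008 degrees

10.5008


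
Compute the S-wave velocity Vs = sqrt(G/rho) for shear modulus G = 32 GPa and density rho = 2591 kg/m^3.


Convert G to Pa: G = 32e9 Pa
Compute G/rho = 32e9 / 2591 = 12350443.8441
Vs = sqrt(12350443.8441) = 3514.32 m/s

3514.32


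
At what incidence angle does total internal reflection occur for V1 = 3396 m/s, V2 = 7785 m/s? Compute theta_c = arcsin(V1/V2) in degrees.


V1/V2 = 3396/7785 = 0.436224
theta_c = arcsin(0.436224) = 25.8632 degrees

25.8632


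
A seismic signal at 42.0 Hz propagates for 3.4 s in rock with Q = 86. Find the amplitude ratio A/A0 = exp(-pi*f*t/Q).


pi*f*t/Q = pi*42.0*3.4/86 = 5.216505
A/A0 = exp(-5.216505) = 0.005426

0.005426


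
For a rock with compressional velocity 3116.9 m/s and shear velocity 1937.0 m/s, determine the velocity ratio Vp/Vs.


Vp/Vs = 3116.9 / 1937.0
= 1.6091

1.6091


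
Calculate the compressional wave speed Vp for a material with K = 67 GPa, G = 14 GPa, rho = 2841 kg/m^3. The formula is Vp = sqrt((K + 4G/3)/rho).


First compute the effective modulus:
K + 4G/3 = 67e9 + 4*14e9/3 = 85666666666.67 Pa
Then divide by density:
85666666666.67 / 2841 = 30153701.7482 Pa/(kg/m^3)
Take the square root:
Vp = sqrt(30153701.7482) = 5491.24 m/s

5491.24


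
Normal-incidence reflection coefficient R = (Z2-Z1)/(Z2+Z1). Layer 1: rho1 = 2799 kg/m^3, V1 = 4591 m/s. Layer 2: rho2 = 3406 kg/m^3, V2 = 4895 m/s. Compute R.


Z1 = 2799 * 4591 = 12850209
Z2 = 3406 * 4895 = 16672370
R = (16672370 - 12850209) / (16672370 + 12850209) = 3822161 / 29522579 = 0.1295

0.1295


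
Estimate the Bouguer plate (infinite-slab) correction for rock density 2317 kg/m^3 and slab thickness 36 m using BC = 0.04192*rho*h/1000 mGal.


BC = 0.04192 * rho * h / 1000
= 0.04192 * 2317 * 36 / 1000
= 3.4966 mGal

3.4966


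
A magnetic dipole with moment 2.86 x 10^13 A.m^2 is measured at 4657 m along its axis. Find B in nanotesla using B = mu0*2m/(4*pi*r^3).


m = 2.86 x 10^13 = 28600000000000 A.m^2
2m = 57200000000000 A.m^2
r^3 = 4657^3 = 100999381393
B = (4pi*10^-7) * 57200000000000 / (4*pi * 100999381393) * 1e9
= 71879639.914134 / 1269195658405.45 * 1e9
= 56634.0102 nT

56634.0102


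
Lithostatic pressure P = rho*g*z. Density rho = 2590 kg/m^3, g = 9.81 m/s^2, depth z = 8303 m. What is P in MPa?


P = rho * g * z / 1e6
= 2590 * 9.81 * 8303 / 1e6
= 210961793.7 / 1e6
= 210.9618 MPa

210.9618


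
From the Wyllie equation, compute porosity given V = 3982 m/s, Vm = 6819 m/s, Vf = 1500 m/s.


1/V - 1/Vm = 1/3982 - 1/6819 = 0.00010448
1/Vf - 1/Vm = 1/1500 - 1/6819 = 0.00052002
phi = 0.00010448 / 0.00052002 = 0.2009

0.2009
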